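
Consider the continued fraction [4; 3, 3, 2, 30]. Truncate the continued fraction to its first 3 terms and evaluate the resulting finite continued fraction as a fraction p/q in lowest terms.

43/10

Starting at the tail and folding back:
Start with 3.
3 + 1/(3/1) = 3 + 1/3 = 10/3
4 + 1/(10/3) = 4 + 3/10 = 43/10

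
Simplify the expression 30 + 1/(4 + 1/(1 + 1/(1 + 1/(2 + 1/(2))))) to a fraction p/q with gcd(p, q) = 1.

1662/55

Compute successive convergents:
a_0 = 30: 30/1
a_1 = 4: 121/4
a_2 = 1: 151/5
a_3 = 1: 272/9
a_4 = 2: 695/23
a_5 = 2: 1662/55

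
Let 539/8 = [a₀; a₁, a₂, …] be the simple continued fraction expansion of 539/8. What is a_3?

Repeatedly divide and take the remainder:
⌊539/8⌋ = 67, remainder 3
⌊8/3⌋ = 2, remainder 2
⌊3/2⌋ = 1, remainder 1
⌊2/1⌋ = 2, remainder 0

2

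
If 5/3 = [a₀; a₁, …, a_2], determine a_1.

1

5 = 1·3 + 2, so a_0 = 1
3 = 1·2 + 1, so a_1 = 1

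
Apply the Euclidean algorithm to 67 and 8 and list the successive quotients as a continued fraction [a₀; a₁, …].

⌊67/8⌋ = 8, remainder 3
⌊8/3⌋ = 2, remainder 2
⌊3/2⌋ = 1, remainder 1
⌊2/1⌋ = 2, remainder 0

[8; 2, 1, 2]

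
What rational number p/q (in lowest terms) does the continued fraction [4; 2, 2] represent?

22/5

a_0 = 4: 4/1
a_1 = 2: 9/2
a_2 = 2: 22/5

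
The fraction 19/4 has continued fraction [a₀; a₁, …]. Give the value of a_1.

Apply division with remainder until the remainder is 0:
⌊19/4⌋ = 4, remainder 3
⌊4/3⌋ = 1, remainder 1

1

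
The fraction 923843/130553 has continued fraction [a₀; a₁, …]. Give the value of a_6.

⌊923843/130553⌋ = 7, remainder 9972
⌊130553/9972⌋ = 13, remainder 917
⌊9972/917⌋ = 10, remainder 802
⌊917/802⌋ = 1, remainder 115
⌊802/115⌋ = 6, remainder 112
⌊115/112⌋ = 1, remainder 3
⌊112/3⌋ = 37, remainder 1

37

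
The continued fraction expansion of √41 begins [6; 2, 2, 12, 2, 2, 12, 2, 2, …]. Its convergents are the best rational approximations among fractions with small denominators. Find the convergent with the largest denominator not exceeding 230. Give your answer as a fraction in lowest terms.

a_0 = 6: 6/1  (≤ bound)
a_1 = 2: 13/2  (≤ bound)
a_2 = 2: 32/5  (≤ bound)
a_3 = 12: 397/62  (≤ bound)
a_4 = 2: 826/129  (≤ bound)
a_5 = 2: 2049/320  (> 230, stop)

826/129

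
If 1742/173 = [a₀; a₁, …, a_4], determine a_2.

2

⌊1742/173⌋ = 10, remainder 12
⌊173/12⌋ = 14, remainder 5
⌊12/5⌋ = 2, remainder 2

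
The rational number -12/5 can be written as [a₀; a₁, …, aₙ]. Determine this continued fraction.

[-3; 1, 1, 2]

⌊-12/5⌋ = -3, remainder 3
⌊5/3⌋ = 1, remainder 2
⌊3/2⌋ = 1, remainder 1
⌊2/1⌋ = 2, remainder 0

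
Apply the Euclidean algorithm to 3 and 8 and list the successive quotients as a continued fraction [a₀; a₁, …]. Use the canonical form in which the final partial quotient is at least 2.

[0; 2, 1, 2]

Run the Euclidean algorithm, recording each quotient:
3 ÷ 8 → quotient 0, remainder 3
8 ÷ 3 → quotient 2, remainder 2
3 ÷ 2 → quotient 1, remainder 1
2 ÷ 1 → quotient 2, remainder 0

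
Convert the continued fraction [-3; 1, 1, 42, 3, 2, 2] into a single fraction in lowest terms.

-3629/1455

Start with 2.
2 + 1/(2/1) = 2 + 1/2 = 5/2
3 + 1/(5/2) = 3 + 2/5 = 17/5
42 + 1/(17/5) = 42 + 5/17 = 719/17
1 + 1/(719/17) = 1 + 17/719 = 736/719
1 + 1/(736/719) = 1 + 719/736 = 1455/736
-3 + 1/(1455/736) = -3 + 736/1455 = -3629/1455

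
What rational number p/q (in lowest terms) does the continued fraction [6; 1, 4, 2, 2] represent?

184/27

Collapse the nested fraction from the inside out:
Start with 2.
2 + 1/(2/1) = 2 + 1/2 = 5/2
4 + 1/(5/2) = 4 + 2/5 = 22/5
1 + 1/(22/5) = 1 + 5/22 = 27/22
6 + 1/(27/22) = 6 + 22/27 = 184/27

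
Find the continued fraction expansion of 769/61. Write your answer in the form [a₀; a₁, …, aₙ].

⌊769/61⌋ = 12, remainder 37
⌊61/37⌋ = 1, remainder 24
⌊37/24⌋ = 1, remainder 13
⌊24/13⌋ = 1, remainder 11
⌊13/11⌋ = 1, remainder 2
⌊11/2⌋ = 5, remainder 1
⌊2/1⌋ = 2, remainder 0

[12; 1, 1, 1, 1, 5, 2]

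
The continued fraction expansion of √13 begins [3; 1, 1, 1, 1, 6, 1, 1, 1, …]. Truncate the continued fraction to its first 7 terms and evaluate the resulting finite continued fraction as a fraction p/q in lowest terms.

Compute successive convergents:
a_0 = 3: 3/1
a_1 = 1: 4/1
a_2 = 1: 7/2
a_3 = 1: 11/3
a_4 = 1: 18/5
a_5 = 6: 119/33
a_6 = 1: 137/38

137/38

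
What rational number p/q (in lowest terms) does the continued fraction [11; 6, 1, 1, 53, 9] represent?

Start with 9.
53 + 1/(9/1) = 53 + 1/9 = 478/9
1 + 1/(478/9) = 1 + 9/478 = 487/478
1 + 1/(487/478) = 1 + 478/487 = 965/487
6 + 1/(965/487) = 6 + 487/965 = 6277/965
11 + 1/(6277/965) = 11 + 965/6277 = 70012/6277

70012/6277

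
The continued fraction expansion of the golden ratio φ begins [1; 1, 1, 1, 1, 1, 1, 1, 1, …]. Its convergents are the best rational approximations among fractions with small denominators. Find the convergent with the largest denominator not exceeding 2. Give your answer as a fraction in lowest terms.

a_0 = 1: 1/1  (≤ bound)
a_1 = 1: 2/1  (≤ bound)
a_2 = 1: 3/2  (≤ bound)
a_3 = 1: 5/3  (> 2, stop)

3/2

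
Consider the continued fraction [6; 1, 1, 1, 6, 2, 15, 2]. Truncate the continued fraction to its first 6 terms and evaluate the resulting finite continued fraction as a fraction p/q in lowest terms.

a_0 = 6: 6/1
a_1 = 1: 7/1
a_2 = 1: 13/2
a_3 = 1: 20/3
a_4 = 6: 133/20
a_5 = 2: 286/43

286/43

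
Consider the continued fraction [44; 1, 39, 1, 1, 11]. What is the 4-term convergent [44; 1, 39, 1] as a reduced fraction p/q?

1844/41

Collapse the nested fraction from the inside out:
Start with 1.
39 + 1/(1/1) = 39 + 1/1 = 40/1
1 + 1/(40/1) = 1 + 1/40 = 41/40
44 + 1/(41/40) = 44 + 40/41 = 1844/41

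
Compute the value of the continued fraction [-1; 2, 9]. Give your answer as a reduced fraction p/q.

a_0 = -1: -1/1
a_1 = 2: -1/2
a_2 = 9: -10/19

-10/19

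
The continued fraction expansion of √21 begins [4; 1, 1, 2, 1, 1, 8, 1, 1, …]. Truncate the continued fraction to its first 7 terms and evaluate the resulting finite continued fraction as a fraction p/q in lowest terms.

472/103

a_0 = 4: 4/1
a_1 = 1: 5/1
a_2 = 1: 9/2
a_3 = 2: 23/5
a_4 = 1: 32/7
a_5 = 1: 55/12
a_6 = 8: 472/103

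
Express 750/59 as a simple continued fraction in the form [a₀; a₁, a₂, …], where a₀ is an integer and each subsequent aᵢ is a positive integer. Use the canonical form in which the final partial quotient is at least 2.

750 = 12·59 + 42, so a_0 = 12
59 = 1·42 + 17, so a_1 = 1
42 = 2·17 + 8, so a_2 = 2
17 = 2·8 + 1, so a_3 = 2
8 = 8·1 + 0, so a_4 = 8

[12; 1, 2, 2, 8]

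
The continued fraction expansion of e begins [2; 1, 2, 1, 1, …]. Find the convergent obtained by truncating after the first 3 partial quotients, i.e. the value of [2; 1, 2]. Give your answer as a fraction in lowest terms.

Start with 2.
1 + 1/(2/1) = 1 + 1/2 = 3/2
2 + 1/(3/2) = 2 + 2/3 = 8/3

8/3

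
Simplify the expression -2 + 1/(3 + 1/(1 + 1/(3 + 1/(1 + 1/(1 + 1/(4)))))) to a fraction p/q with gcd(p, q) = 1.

-269/155

Build up convergents one term at a time:
a_0 = -2: -2/1
a_1 = 3: -5/3
a_2 = 1: -7/4
a_3 = 3: -26/15
a_4 = 1: -33/19
a_5 = 1: -59/34
a_6 = 4: -269/155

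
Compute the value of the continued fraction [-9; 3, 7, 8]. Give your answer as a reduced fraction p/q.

a_0 = -9: -9/1
a_1 = 3: -26/3
a_2 = 7: -191/22
a_3 = 8: -1554/179

-1554/179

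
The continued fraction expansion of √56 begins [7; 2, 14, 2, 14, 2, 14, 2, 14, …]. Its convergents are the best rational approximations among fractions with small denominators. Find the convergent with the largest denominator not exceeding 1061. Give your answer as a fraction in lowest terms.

a_0 = 7: 7/1  (≤ bound)
a_1 = 2: 15/2  (≤ bound)
a_2 = 14: 217/29  (≤ bound)
a_3 = 2: 449/60  (≤ bound)
a_4 = 14: 6503/869  (≤ bound)
a_5 = 2: 13455/1798  (> 1061, stop)

6503/869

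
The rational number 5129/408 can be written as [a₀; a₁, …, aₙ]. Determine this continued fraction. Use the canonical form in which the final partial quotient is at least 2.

[12; 1, 1, 3, 58]

5129 ÷ 408 → quotient 12, remainder 233
408 ÷ 233 → quotient 1, remainder 175
233 ÷ 175 → quotient 1, remainder 58
175 ÷ 58 → quotient 3, remainder 1
58 ÷ 1 → quotient 58, remainder 0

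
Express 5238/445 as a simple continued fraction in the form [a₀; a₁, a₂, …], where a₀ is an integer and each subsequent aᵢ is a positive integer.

5238 = 11·445 + 343, so a_0 = 11
445 = 1·343 + 102, so a_1 = 1
343 = 3·102 + 37, so a_2 = 3
102 = 2·37 + 28, so a_3 = 2
37 = 1·28 + 9, so a_4 = 1
28 = 3·9 + 1, so a_5 = 3
9 = 9·1 + 0, so a_6 = 9

[11; 1, 3, 2, 1, 3, 9]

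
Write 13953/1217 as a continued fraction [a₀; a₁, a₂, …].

[11; 2, 6, 1, 1, 1, 13, 2]

Run the Euclidean algorithm, recording each quotient:
⌊13953/1217⌋ = 11, remainder 566
⌊1217/566⌋ = 2, remainder 85
⌊566/85⌋ = 6, remainder 56
⌊85/56⌋ = 1, remainder 29
⌊56/29⌋ = 1, remainder 27
⌊29/27⌋ = 1, remainder 2
⌊27/2⌋ = 13, remainder 1
⌊2/1⌋ = 2, remainder 0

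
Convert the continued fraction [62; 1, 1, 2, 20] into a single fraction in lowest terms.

a_0 = 62: 62/1
a_1 = 1: 63/1
a_2 = 1: 125/2
a_3 = 2: 313/5
a_4 = 20: 6385/102

6385/102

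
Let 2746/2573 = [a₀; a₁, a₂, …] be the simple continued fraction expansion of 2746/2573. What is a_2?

2746 ÷ 2573 → quotient 1, remainder 173
2573 ÷ 173 → quotient 14, remainder 151
173 ÷ 151 → quotient 1, remainder 22

1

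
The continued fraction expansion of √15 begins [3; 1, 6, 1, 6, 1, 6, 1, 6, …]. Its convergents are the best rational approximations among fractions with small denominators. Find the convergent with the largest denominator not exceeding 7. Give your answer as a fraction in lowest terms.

27/7

a_0 = 3: 3/1  (≤ bound)
a_1 = 1: 4/1  (≤ bound)
a_2 = 6: 27/7  (≤ bound)
a_3 = 1: 31/8  (> 7, stop)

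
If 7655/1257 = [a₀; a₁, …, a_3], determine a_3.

14

7655 = 6·1257 + 113, so a_0 = 6
1257 = 11·113 + 14, so a_1 = 11
113 = 8·14 + 1, so a_2 = 8
14 = 14·1 + 0, so a_3 = 14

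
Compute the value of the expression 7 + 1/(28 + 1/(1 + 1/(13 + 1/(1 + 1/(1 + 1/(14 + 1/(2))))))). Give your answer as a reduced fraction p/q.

Work from the innermost term outward:
Start with 2.
14 + 1/(2/1) = 14 + 1/2 = 29/2
1 + 1/(29/2) = 1 + 2/29 = 31/29
1 + 1/(31/29) = 1 + 29/31 = 60/31
13 + 1/(60/31) = 13 + 31/60 = 811/60
1 + 1/(811/60) = 1 + 60/811 = 871/811
28 + 1/(871/811) = 28 + 811/871 = 25199/871
7 + 1/(25199/871) = 7 + 871/25199 = 177264/25199

177264/25199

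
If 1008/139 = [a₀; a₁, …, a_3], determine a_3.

⌊1008/139⌋ = 7, remainder 35
⌊139/35⌋ = 3, remainder 34
⌊35/34⌋ = 1, remainder 1
⌊34/1⌋ = 34, remainder 0

34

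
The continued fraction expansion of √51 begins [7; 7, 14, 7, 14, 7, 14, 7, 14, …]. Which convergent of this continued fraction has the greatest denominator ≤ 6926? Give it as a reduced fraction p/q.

4999/700

a_0 = 7: 7/1  (≤ bound)
a_1 = 7: 50/7  (≤ bound)
a_2 = 14: 707/99  (≤ bound)
a_3 = 7: 4999/700  (≤ bound)
a_4 = 14: 70693/9899  (> 6926, stop)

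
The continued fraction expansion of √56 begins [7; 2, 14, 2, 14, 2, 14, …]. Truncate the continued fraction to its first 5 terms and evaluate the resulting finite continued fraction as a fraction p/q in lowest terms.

Work from the innermost term outward:
Start with 14.
2 + 1/(14/1) = 2 + 1/14 = 29/14
14 + 1/(29/14) = 14 + 14/29 = 420/29
2 + 1/(420/29) = 2 + 29/420 = 869/420
7 + 1/(869/420) = 7 + 420/869 = 6503/869

6503/869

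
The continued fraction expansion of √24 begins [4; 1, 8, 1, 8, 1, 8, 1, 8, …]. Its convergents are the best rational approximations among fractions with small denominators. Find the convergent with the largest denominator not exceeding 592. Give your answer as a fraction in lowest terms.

485/99

List convergents until the denominator exceeds the bound:
a_0 = 4: 4/1  (≤ bound)
a_1 = 1: 5/1  (≤ bound)
a_2 = 8: 44/9  (≤ bound)
a_3 = 1: 49/10  (≤ bound)
a_4 = 8: 436/89  (≤ bound)
a_5 = 1: 485/99  (≤ bound)
a_6 = 8: 4316/881  (> 592, stop)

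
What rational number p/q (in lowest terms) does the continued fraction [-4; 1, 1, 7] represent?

-52/15

Use the convergent recurrence hₖ = aₖ·hₖ₋₁ + hₖ₋₂ (and likewise for the denominators kₖ):
a_0 = -4: -4/1
a_1 = 1: -3/1
a_2 = 1: -7/2
a_3 = 7: -52/15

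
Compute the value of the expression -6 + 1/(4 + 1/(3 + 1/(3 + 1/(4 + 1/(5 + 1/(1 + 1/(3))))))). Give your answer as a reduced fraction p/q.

-25533/4427

Start with 3.
1 + 1/(3/1) = 1 + 1/3 = 4/3
5 + 1/(4/3) = 5 + 3/4 = 23/4
4 + 1/(23/4) = 4 + 4/23 = 96/23
3 + 1/(96/23) = 3 + 23/96 = 311/96
3 + 1/(311/96) = 3 + 96/311 = 1029/311
4 + 1/(1029/311) = 4 + 311/1029 = 4427/1029
-6 + 1/(4427/1029) = -6 + 1029/4427 = -25533/4427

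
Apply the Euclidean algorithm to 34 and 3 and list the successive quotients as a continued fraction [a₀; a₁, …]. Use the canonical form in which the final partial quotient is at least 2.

[11; 3]

Apply division with remainder until the remainder is 0:
⌊34/3⌋ = 11, remainder 1
⌊3/1⌋ = 3, remainder 0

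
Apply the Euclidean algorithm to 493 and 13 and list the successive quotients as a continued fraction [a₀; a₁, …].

493 = 37·13 + 12, so a_0 = 37
13 = 1·12 + 1, so a_1 = 1
12 = 12·1 + 0, so a_2 = 12

[37; 1, 12]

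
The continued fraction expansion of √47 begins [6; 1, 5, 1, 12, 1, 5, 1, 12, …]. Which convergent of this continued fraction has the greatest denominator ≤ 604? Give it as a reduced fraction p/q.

a_0 = 6: 6/1  (≤ bound)
a_1 = 1: 7/1  (≤ bound)
a_2 = 5: 41/6  (≤ bound)
a_3 = 1: 48/7  (≤ bound)
a_4 = 12: 617/90  (≤ bound)
a_5 = 1: 665/97  (≤ bound)
a_6 = 5: 3942/575  (≤ bound)
a_7 = 1: 4607/672  (> 604, stop)

3942/575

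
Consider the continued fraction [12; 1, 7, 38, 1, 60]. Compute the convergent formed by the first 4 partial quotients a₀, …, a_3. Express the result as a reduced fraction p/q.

3927/305

Start with 38.
7 + 1/(38/1) = 7 + 1/38 = 267/38
1 + 1/(267/38) = 1 + 38/267 = 305/267
12 + 1/(305/267) = 12 + 267/305 = 3927/305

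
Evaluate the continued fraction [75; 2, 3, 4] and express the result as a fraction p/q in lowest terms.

2263/30

a_0 = 75: 75/1
a_1 = 2: 151/2
a_2 = 3: 528/7
a_3 = 4: 2263/30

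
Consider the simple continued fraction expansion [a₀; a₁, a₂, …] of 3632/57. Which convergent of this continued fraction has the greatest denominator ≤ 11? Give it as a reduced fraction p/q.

a_0 = 63: 63/1  (≤ bound)
a_1 = 1: 64/1  (≤ bound)
a_2 = 2: 191/3  (≤ bound)
a_3 = 1: 255/4  (≤ bound)
a_4 = 1: 446/7  (≤ bound)
a_5 = 3: 1593/25  (> 11, stop)

446/7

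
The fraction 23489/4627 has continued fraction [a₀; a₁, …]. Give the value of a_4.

4

⌊23489/4627⌋ = 5, remainder 354
⌊4627/354⌋ = 13, remainder 25
⌊354/25⌋ = 14, remainder 4
⌊25/4⌋ = 6, remainder 1
⌊4/1⌋ = 4, remainder 0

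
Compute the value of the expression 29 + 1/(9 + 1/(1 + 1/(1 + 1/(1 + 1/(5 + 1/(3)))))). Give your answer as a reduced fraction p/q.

a_0 = 29: 29/1
a_1 = 9: 262/9
a_2 = 1: 291/10
a_3 = 1: 553/19
a_4 = 1: 844/29
a_5 = 5: 4773/164
a_6 = 3: 15163/521

15163/521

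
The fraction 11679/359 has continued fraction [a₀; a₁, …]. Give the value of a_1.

11679 ÷ 359 → quotient 32, remainder 191
359 ÷ 191 → quotient 1, remainder 168

1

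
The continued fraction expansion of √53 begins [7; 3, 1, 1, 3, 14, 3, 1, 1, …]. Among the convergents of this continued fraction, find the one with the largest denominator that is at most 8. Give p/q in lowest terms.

a_0 = 7: 7/1  (≤ bound)
a_1 = 3: 22/3  (≤ bound)
a_2 = 1: 29/4  (≤ bound)
a_3 = 1: 51/7  (≤ bound)
a_4 = 3: 182/25  (> 8, stop)

51/7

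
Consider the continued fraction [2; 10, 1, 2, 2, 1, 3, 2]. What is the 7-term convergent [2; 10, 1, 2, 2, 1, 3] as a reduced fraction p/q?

829/396

Build up convergents one term at a time:
a_0 = 2: 2/1
a_1 = 10: 21/10
a_2 = 1: 23/11
a_3 = 2: 67/32
a_4 = 2: 157/75
a_5 = 1: 224/107
a_6 = 3: 829/396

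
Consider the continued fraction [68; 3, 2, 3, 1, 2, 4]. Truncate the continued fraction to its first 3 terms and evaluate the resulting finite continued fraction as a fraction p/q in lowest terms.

Build up convergents one term at a time:
a_0 = 68: 68/1
a_1 = 3: 205/3
a_2 = 2: 478/7

478/7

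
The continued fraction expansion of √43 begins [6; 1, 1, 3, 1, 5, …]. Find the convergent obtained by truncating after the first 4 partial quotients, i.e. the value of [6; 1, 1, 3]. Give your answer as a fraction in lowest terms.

a_0 = 6: 6/1
a_1 = 1: 7/1
a_2 = 1: 13/2
a_3 = 3: 46/7

46/7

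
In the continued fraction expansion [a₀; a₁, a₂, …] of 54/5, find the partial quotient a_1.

1

54 ÷ 5 → quotient 10, remainder 4
5 ÷ 4 → quotient 1, remainder 1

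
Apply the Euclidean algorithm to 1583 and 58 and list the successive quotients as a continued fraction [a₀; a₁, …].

⌊1583/58⌋ = 27, remainder 17
⌊58/17⌋ = 3, remainder 7
⌊17/7⌋ = 2, remainder 3
⌊7/3⌋ = 2, remainder 1
⌊3/1⌋ = 3, remainder 0

[27; 3, 2, 2, 3]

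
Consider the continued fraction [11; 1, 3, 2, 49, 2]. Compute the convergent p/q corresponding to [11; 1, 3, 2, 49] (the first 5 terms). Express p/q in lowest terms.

Starting at the tail and folding back:
Start with 49.
2 + 1/(49/1) = 2 + 1/49 = 99/49
3 + 1/(99/49) = 3 + 49/99 = 346/99
1 + 1/(346/99) = 1 + 99/346 = 445/346
11 + 1/(445/346) = 11 + 346/445 = 5241/445

5241/445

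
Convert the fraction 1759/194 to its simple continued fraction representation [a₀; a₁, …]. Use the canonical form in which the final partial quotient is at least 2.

1759 ÷ 194 → quotient 9, remainder 13
194 ÷ 13 → quotient 14, remainder 12
13 ÷ 12 → quotient 1, remainder 1
12 ÷ 1 → quotient 12, remainder 0

[9; 14, 1, 12]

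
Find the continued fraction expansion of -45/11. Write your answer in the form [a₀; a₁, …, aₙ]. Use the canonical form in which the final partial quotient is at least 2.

[-5; 1, 10]

Apply division with remainder until the remainder is 0:
-45 = -5·11 + 10, so a_0 = -5
11 = 1·10 + 1, so a_1 = 1
10 = 10·1 + 0, so a_2 = 10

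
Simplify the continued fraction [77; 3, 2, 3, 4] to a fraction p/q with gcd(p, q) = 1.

7961/103

a_0 = 77: 77/1
a_1 = 3: 232/3
a_2 = 2: 541/7
a_3 = 3: 1855/24
a_4 = 4: 7961/103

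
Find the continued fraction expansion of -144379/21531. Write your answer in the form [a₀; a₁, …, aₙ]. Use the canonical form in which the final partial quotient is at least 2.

[-7; 3, 2, 1, 1, 13, 3, 30]

Repeatedly divide and take the remainder:
-144379 = -7·21531 + 6338, so a_0 = -7
21531 = 3·6338 + 2517, so a_1 = 3
6338 = 2·2517 + 1304, so a_2 = 2
2517 = 1·1304 + 1213, so a_3 = 1
1304 = 1·1213 + 91, so a_4 = 1
1213 = 13·91 + 30, so a_5 = 13
91 = 3·30 + 1, so a_6 = 3
30 = 30·1 + 0, so a_7 = 30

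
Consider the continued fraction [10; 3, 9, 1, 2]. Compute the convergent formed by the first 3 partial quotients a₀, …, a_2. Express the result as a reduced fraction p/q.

289/28

Start with 9.
3 + 1/(9/1) = 3 + 1/9 = 28/9
10 + 1/(28/9) = 10 + 9/28 = 289/28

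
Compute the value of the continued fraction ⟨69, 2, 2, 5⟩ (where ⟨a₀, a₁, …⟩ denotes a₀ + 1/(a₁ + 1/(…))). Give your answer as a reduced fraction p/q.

Start with 5.
2 + 1/(5/1) = 2 + 1/5 = 11/5
2 + 1/(11/5) = 2 + 5/11 = 27/11
69 + 1/(27/11) = 69 + 11/27 = 1874/27

1874/27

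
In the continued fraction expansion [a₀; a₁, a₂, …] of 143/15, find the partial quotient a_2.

1

⌊143/15⌋ = 9, remainder 8
⌊15/8⌋ = 1, remainder 7
⌊8/7⌋ = 1, remainder 1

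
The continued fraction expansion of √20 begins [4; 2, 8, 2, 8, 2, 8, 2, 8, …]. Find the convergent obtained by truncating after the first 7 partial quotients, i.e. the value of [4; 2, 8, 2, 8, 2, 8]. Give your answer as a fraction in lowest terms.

24476/5473

Start with 8.
2 + 1/(8/1) = 2 + 1/8 = 17/8
8 + 1/(17/8) = 8 + 8/17 = 144/17
2 + 1/(144/17) = 2 + 17/144 = 305/144
8 + 1/(305/144) = 8 + 144/305 = 2584/305
2 + 1/(2584/305) = 2 + 305/2584 = 5473/2584
4 + 1/(5473/2584) = 4 + 2584/5473 = 24476/5473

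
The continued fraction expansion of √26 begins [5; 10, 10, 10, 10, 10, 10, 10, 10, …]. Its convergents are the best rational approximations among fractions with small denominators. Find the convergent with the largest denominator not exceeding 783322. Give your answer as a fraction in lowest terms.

a_0 = 5: 5/1  (≤ bound)
a_1 = 10: 51/10  (≤ bound)
a_2 = 10: 515/101  (≤ bound)
a_3 = 10: 5201/1020  (≤ bound)
a_4 = 10: 52525/10301  (≤ bound)
a_5 = 10: 530451/104030  (≤ bound)
a_6 = 10: 5357035/1050601  (> 783322, stop)

530451/104030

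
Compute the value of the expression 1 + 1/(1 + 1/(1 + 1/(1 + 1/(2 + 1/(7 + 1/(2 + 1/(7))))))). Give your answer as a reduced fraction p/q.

Start with 7.
2 + 1/(7/1) = 2 + 1/7 = 15/7
7 + 1/(15/7) = 7 + 7/15 = 112/15
2 + 1/(112/15) = 2 + 15/112 = 239/112
1 + 1/(239/112) = 1 + 112/239 = 351/239
1 + 1/(351/239) = 1 + 239/351 = 590/351
1 + 1/(590/351) = 1 + 351/590 = 941/590
1 + 1/(941/590) = 1 + 590/941 = 1531/941

1531/941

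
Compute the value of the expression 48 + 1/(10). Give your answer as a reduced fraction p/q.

Build up convergents one term at a time:
a_0 = 48: 48/1
a_1 = 10: 481/10

481/10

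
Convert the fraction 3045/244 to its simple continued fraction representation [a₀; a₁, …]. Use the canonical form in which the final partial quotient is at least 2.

3045 = 12·244 + 117, so a_0 = 12
244 = 2·117 + 10, so a_1 = 2
117 = 11·10 + 7, so a_2 = 11
10 = 1·7 + 3, so a_3 = 1
7 = 2·3 + 1, so a_4 = 2
3 = 3·1 + 0, so a_5 = 3

[12; 2, 11, 1, 2, 3]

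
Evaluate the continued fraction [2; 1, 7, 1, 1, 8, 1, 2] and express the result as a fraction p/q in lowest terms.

1352/469

a_0 = 2: 2/1
a_1 = 1: 3/1
a_2 = 7: 23/8
a_3 = 1: 26/9
a_4 = 1: 49/17
a_5 = 8: 418/145
a_6 = 1: 467/162
a_7 = 2: 1352/469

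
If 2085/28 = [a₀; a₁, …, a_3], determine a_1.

2

2085 ÷ 28 → quotient 74, remainder 13
28 ÷ 13 → quotient 2, remainder 2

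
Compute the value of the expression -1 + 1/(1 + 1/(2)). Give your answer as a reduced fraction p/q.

Start with 2.
1 + 1/(2/1) = 1 + 1/2 = 3/2
-1 + 1/(3/2) = -1 + 2/3 = -1/3

-1/3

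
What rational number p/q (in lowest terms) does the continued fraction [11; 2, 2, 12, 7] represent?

5006/439

Build up convergents one term at a time:
a_0 = 11: 11/1
a_1 = 2: 23/2
a_2 = 2: 57/5
a_3 = 12: 707/62
a_4 = 7: 5006/439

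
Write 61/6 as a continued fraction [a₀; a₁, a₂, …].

[10; 6]

61 ÷ 6 → quotient 10, remainder 1
6 ÷ 1 → quotient 6, remainder 0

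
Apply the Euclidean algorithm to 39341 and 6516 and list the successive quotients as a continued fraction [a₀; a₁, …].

39341 = 6·6516 + 245, so a_0 = 6
6516 = 26·245 + 146, so a_1 = 26
245 = 1·146 + 99, so a_2 = 1
146 = 1·99 + 47, so a_3 = 1
99 = 2·47 + 5, so a_4 = 2
47 = 9·5 + 2, so a_5 = 9
5 = 2·2 + 1, so a_6 = 2
2 = 2·1 + 0, so a_7 = 2

[6; 26, 1, 1, 2, 9, 2, 2]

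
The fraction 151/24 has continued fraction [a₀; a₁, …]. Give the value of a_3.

Run the Euclidean algorithm, recording each quotient:
151 = 6·24 + 7, so a_0 = 6
24 = 3·7 + 3, so a_1 = 3
7 = 2·3 + 1, so a_2 = 2
3 = 3·1 + 0, so a_3 = 3

3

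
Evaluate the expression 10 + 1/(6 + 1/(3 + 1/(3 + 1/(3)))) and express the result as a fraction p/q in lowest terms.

Start with 3.
3 + 1/(3/1) = 3 + 1/3 = 10/3
3 + 1/(10/3) = 3 + 3/10 = 33/10
6 + 1/(33/10) = 6 + 10/33 = 208/33
10 + 1/(208/33) = 10 + 33/208 = 2113/208

2113/208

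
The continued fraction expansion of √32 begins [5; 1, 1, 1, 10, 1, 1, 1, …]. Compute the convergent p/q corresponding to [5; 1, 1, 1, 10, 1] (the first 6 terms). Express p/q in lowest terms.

198/35

Work from the innermost term outward:
Start with 1.
10 + 1/(1/1) = 10 + 1/1 = 11/1
1 + 1/(11/1) = 1 + 1/11 = 12/11
1 + 1/(12/11) = 1 + 11/12 = 23/12
1 + 1/(23/12) = 1 + 12/23 = 35/23
5 + 1/(35/23) = 5 + 23/35 = 198/35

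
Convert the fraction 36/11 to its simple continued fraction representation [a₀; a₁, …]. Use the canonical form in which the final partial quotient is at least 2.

Repeatedly divide and take the remainder:
⌊36/11⌋ = 3, remainder 3
⌊11/3⌋ = 3, remainder 2
⌊3/2⌋ = 1, remainder 1
⌊2/1⌋ = 2, remainder 0

[3; 3, 1, 2]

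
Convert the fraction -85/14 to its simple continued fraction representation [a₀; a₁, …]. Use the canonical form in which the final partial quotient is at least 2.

Repeatedly divide and take the remainder:
⌊-85/14⌋ = -7, remainder 13
⌊14/13⌋ = 1, remainder 1
⌊13/1⌋ = 13, remainder 0

[-7; 1, 13]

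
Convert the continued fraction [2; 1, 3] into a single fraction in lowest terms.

11/4

Build up convergents one term at a time:
a_0 = 2: 2/1
a_1 = 1: 3/1
a_2 = 3: 11/4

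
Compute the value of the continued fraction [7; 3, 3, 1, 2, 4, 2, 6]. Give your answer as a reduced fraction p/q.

16489/2257

Use the convergent recurrence hₖ = aₖ·hₖ₋₁ + hₖ₋₂ (and likewise for the denominators kₖ):
a_0 = 7: 7/1
a_1 = 3: 22/3
a_2 = 3: 73/10
a_3 = 1: 95/13
a_4 = 2: 263/36
a_5 = 4: 1147/157
a_6 = 2: 2557/350
a_7 = 6: 16489/2257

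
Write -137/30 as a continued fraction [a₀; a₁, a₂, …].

-137 = -5·30 + 13, so a_0 = -5
30 = 2·13 + 4, so a_1 = 2
13 = 3·4 + 1, so a_2 = 3
4 = 4·1 + 0, so a_3 = 4

[-5; 2, 3, 4]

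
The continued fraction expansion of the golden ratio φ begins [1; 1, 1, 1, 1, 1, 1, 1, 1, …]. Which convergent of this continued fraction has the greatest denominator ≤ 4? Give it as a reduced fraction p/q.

a_0 = 1: 1/1  (≤ bound)
a_1 = 1: 2/1  (≤ bound)
a_2 = 1: 3/2  (≤ bound)
a_3 = 1: 5/3  (≤ bound)
a_4 = 1: 8/5  (> 4, stop)

5/3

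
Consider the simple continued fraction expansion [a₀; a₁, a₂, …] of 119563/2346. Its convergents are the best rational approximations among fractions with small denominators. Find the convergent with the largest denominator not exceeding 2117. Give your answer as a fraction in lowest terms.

48977/961

a_0 = 50: 50/1  (≤ bound)
a_1 = 1: 51/1  (≤ bound)
a_2 = 27: 1427/28  (≤ bound)
a_3 = 3: 4332/85  (≤ bound)
a_4 = 1: 5759/113  (≤ bound)
a_5 = 3: 21609/424  (≤ bound)
a_6 = 2: 48977/961  (≤ bound)
a_7 = 2: 119563/2346  (> 2117, stop)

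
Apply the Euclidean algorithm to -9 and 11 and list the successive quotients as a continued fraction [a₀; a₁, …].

[-1; 5, 2]

Apply division with remainder until the remainder is 0:
-9 ÷ 11 → quotient -1, remainder 2
11 ÷ 2 → quotient 5, remainder 1
2 ÷ 1 → quotient 2, remainder 0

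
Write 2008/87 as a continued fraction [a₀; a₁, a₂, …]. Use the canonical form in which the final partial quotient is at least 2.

2008 ÷ 87 → quotient 23, remainder 7
87 ÷ 7 → quotient 12, remainder 3
7 ÷ 3 → quotient 2, remainder 1
3 ÷ 1 → quotient 3, remainder 0

[23; 12, 2, 3]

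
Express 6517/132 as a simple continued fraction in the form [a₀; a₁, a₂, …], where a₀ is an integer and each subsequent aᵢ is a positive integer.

[49; 2, 1, 2, 3, 1, 3]

6517 ÷ 132 → quotient 49, remainder 49
132 ÷ 49 → quotient 2, remainder 34
49 ÷ 34 → quotient 1, remainder 15
34 ÷ 15 → quotient 2, remainder 4
15 ÷ 4 → quotient 3, remainder 3
4 ÷ 3 → quotient 1, remainder 1
3 ÷ 1 → quotient 3, remainder 0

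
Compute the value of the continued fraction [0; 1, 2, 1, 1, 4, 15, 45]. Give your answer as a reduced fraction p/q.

Work from the innermost term outward:
Start with 45.
15 + 1/(45/1) = 15 + 1/45 = 676/45
4 + 1/(676/45) = 4 + 45/676 = 2749/676
1 + 1/(2749/676) = 1 + 676/2749 = 3425/2749
1 + 1/(3425/2749) = 1 + 2749/3425 = 6174/3425
2 + 1/(6174/3425) = 2 + 3425/6174 = 15773/6174
1 + 1/(15773/6174) = 1 + 6174/15773 = 21947/15773
0 + 1/(21947/15773) = 0 + 15773/21947 = 15773/21947

15773/21947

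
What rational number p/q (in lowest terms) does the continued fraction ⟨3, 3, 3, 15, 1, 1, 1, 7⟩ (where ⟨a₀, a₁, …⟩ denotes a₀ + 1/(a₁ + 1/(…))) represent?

Start with 7.
1 + 1/(7/1) = 1 + 1/7 = 8/7
1 + 1/(8/7) = 1 + 7/8 = 15/8
1 + 1/(15/8) = 1 + 8/15 = 23/15
15 + 1/(23/15) = 15 + 15/23 = 360/23
3 + 1/(360/23) = 3 + 23/360 = 1103/360
3 + 1/(1103/360) = 3 + 360/1103 = 3669/1103
3 + 1/(3669/1103) = 3 + 1103/3669 = 12110/3669

12110/3669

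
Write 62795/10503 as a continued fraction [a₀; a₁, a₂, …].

Repeatedly divide and take the remainder:
62795 = 5·10503 + 10280, so a_0 = 5
10503 = 1·10280 + 223, so a_1 = 1
10280 = 46·223 + 22, so a_2 = 46
223 = 10·22 + 3, so a_3 = 10
22 = 7·3 + 1, so a_4 = 7
3 = 3·1 + 0, so a_5 = 3

[5; 1, 46, 10, 7, 3]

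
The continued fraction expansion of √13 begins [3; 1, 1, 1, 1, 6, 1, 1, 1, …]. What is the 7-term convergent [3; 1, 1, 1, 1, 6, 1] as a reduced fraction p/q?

Work from the innermost term outward:
Start with 1.
6 + 1/(1/1) = 6 + 1/1 = 7/1
1 + 1/(7/1) = 1 + 1/7 = 8/7
1 + 1/(8/7) = 1 + 7/8 = 15/8
1 + 1/(15/8) = 1 + 8/15 = 23/15
1 + 1/(23/15) = 1 + 15/23 = 38/23
3 + 1/(38/23) = 3 + 23/38 = 137/38

137/38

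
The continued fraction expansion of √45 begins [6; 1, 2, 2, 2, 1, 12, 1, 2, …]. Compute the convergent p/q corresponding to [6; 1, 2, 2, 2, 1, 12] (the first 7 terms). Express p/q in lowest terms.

Build up convergents one term at a time:
a_0 = 6: 6/1
a_1 = 1: 7/1
a_2 = 2: 20/3
a_3 = 2: 47/7
a_4 = 2: 114/17
a_5 = 1: 161/24
a_6 = 12: 2046/305

2046/305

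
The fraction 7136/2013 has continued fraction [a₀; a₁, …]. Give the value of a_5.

2

7136 ÷ 2013 → quotient 3, remainder 1097
2013 ÷ 1097 → quotient 1, remainder 916
1097 ÷ 916 → quotient 1, remainder 181
916 ÷ 181 → quotient 5, remainder 11
181 ÷ 11 → quotient 16, remainder 5
11 ÷ 5 → quotient 2, remainder 1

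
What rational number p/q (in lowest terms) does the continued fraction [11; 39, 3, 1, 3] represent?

a_0 = 11: 11/1
a_1 = 39: 430/39
a_2 = 3: 1301/118
a_3 = 1: 1731/157
a_4 = 3: 6494/589

6494/589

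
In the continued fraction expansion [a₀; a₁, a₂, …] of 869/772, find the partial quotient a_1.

7

869 = 1·772 + 97, so a_0 = 1
772 = 7·97 + 93, so a_1 = 7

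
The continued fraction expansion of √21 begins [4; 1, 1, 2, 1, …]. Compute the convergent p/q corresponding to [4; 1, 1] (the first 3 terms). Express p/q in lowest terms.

9/2

a_0 = 4: 4/1
a_1 = 1: 5/1
a_2 = 1: 9/2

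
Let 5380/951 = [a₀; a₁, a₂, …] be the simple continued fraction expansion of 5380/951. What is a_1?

⌊5380/951⌋ = 5, remainder 625
⌊951/625⌋ = 1, remainder 326

1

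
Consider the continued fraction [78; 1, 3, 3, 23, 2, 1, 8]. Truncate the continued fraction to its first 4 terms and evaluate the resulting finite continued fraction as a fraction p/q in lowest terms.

1024/13

Start with 3.
3 + 1/(3/1) = 3 + 1/3 = 10/3
1 + 1/(10/3) = 1 + 3/10 = 13/10
78 + 1/(13/10) = 78 + 10/13 = 1024/13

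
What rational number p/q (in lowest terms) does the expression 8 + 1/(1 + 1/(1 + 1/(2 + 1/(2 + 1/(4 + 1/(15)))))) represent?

Compute successive convergents:
a_0 = 8: 8/1
a_1 = 1: 9/1
a_2 = 1: 17/2
a_3 = 2: 43/5
a_4 = 2: 103/12
a_5 = 4: 455/53
a_6 = 15: 6928/807

6928/807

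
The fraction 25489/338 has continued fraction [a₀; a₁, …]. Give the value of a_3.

Apply division with remainder until the remainder is 0:
25489 = 75·338 + 139, so a_0 = 75
338 = 2·139 + 60, so a_1 = 2
139 = 2·60 + 19, so a_2 = 2
60 = 3·19 + 3, so a_3 = 3

3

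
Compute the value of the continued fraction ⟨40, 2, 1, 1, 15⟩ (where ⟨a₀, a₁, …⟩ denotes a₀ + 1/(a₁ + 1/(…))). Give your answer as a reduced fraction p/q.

3151/78

Collapse the nested fraction from the inside out:
Start with 15.
1 + 1/(15/1) = 1 + 1/15 = 16/15
1 + 1/(16/15) = 1 + 15/16 = 31/16
2 + 1/(31/16) = 2 + 16/31 = 78/31
40 + 1/(78/31) = 40 + 31/78 = 3151/78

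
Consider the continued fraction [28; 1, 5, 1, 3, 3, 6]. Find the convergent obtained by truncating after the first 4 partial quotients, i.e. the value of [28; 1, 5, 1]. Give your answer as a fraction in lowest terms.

a_0 = 28: 28/1
a_1 = 1: 29/1
a_2 = 5: 173/6
a_3 = 1: 202/7

202/7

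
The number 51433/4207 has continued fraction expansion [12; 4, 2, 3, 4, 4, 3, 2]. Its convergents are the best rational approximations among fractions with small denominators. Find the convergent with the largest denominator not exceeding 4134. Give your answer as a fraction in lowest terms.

List convergents until the denominator exceeds the bound:
a_0 = 12: 12/1  (≤ bound)
a_1 = 4: 49/4  (≤ bound)
a_2 = 2: 110/9  (≤ bound)
a_3 = 3: 379/31  (≤ bound)
a_4 = 4: 1626/133  (≤ bound)
a_5 = 4: 6883/563  (≤ bound)
a_6 = 3: 22275/1822  (≤ bound)
a_7 = 2: 51433/4207  (> 4134, stop)

22275/1822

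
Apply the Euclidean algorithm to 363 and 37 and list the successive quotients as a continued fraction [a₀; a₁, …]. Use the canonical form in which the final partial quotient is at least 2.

363 = 9·37 + 30, so a_0 = 9
37 = 1·30 + 7, so a_1 = 1
30 = 4·7 + 2, so a_2 = 4
7 = 3·2 + 1, so a_3 = 3
2 = 2·1 + 0, so a_4 = 2

[9; 1, 4, 3, 2]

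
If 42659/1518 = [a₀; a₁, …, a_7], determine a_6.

2

⌊42659/1518⌋ = 28, remainder 155
⌊1518/155⌋ = 9, remainder 123
⌊155/123⌋ = 1, remainder 32
⌊123/32⌋ = 3, remainder 27
⌊32/27⌋ = 1, remainder 5
⌊27/5⌋ = 5, remainder 2
⌊5/2⌋ = 2, remainder 1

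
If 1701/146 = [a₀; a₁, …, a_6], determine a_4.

6

⌊1701/146⌋ = 11, remainder 95
⌊146/95⌋ = 1, remainder 51
⌊95/51⌋ = 1, remainder 44
⌊51/44⌋ = 1, remainder 7
⌊44/7⌋ = 6, remainder 2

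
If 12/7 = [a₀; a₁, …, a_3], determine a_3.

2

12 ÷ 7 → quotient 1, remainder 5
7 ÷ 5 → quotient 1, remainder 2
5 ÷ 2 → quotient 2, remainder 1
2 ÷ 1 → quotient 2, remainder 0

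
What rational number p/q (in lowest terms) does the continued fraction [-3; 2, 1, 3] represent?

Start with 3.
1 + 1/(3/1) = 1 + 1/3 = 4/3
2 + 1/(4/3) = 2 + 3/4 = 11/4
-3 + 1/(11/4) = -3 + 4/11 = -29/11

-29/11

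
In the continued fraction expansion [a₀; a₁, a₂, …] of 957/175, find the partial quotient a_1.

2

Apply division with remainder until the remainder is 0:
957 ÷ 175 → quotient 5, remainder 82
175 ÷ 82 → quotient 2, remainder 11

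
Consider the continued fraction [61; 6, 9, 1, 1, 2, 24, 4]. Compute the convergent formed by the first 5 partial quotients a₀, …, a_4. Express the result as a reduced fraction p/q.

a_0 = 61: 61/1
a_1 = 6: 367/6
a_2 = 9: 3364/55
a_3 = 1: 3731/61
a_4 = 1: 7095/116

7095/116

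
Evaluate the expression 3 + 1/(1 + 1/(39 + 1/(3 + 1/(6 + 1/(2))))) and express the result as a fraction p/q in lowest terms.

6571/1653

a_0 = 3: 3/1
a_1 = 1: 4/1
a_2 = 39: 159/40
a_3 = 3: 481/121
a_4 = 6: 3045/766
a_5 = 2: 6571/1653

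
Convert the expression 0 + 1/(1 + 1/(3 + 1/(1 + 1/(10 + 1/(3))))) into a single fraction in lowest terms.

Compute successive convergents:
a_0 = 0: 0/1
a_1 = 1: 1/1
a_2 = 3: 3/4
a_3 = 1: 4/5
a_4 = 10: 43/54
a_5 = 3: 133/167

133/167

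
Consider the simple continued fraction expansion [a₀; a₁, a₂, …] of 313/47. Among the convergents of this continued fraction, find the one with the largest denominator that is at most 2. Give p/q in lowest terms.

13/2

a_0 = 6: 6/1  (≤ bound)
a_1 = 1: 7/1  (≤ bound)
a_2 = 1: 13/2  (≤ bound)
a_3 = 1: 20/3  (> 2, stop)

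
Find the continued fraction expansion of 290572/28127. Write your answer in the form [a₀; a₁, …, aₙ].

[10; 3, 42, 11, 20]

Apply division with remainder until the remainder is 0:
⌊290572/28127⌋ = 10, remainder 9302
⌊28127/9302⌋ = 3, remainder 221
⌊9302/221⌋ = 42, remainder 20
⌊221/20⌋ = 11, remainder 1
⌊20/1⌋ = 20, remainder 0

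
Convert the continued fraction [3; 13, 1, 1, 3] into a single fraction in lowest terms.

292/95

a_0 = 3: 3/1
a_1 = 13: 40/13
a_2 = 1: 43/14
a_3 = 1: 83/27
a_4 = 3: 292/95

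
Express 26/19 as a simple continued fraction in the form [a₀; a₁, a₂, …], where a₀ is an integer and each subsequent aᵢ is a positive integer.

Apply division with remainder until the remainder is 0:
26 ÷ 19 → quotient 1, remainder 7
19 ÷ 7 → quotient 2, remainder 5
7 ÷ 5 → quotient 1, remainder 2
5 ÷ 2 → quotient 2, remainder 1
2 ÷ 1 → quotient 2, remainder 0

[1; 2, 1, 2, 2]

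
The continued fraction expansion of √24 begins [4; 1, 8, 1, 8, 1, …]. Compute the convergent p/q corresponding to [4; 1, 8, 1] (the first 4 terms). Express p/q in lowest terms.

49/10

Start with 1.
8 + 1/(1/1) = 8 + 1/1 = 9/1
1 + 1/(9/1) = 1 + 1/9 = 10/9
4 + 1/(10/9) = 4 + 9/10 = 49/10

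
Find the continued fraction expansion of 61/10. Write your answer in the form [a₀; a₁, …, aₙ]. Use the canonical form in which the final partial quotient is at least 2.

61 ÷ 10 → quotient 6, remainder 1
10 ÷ 1 → quotient 10, remainder 0

[6; 10]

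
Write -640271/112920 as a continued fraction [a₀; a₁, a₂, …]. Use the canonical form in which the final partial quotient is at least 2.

-640271 = -6·112920 + 37249, so a_0 = -6
112920 = 3·37249 + 1173, so a_1 = 3
37249 = 31·1173 + 886, so a_2 = 31
1173 = 1·886 + 287, so a_3 = 1
886 = 3·287 + 25, so a_4 = 3
287 = 11·25 + 12, so a_5 = 11
25 = 2·12 + 1, so a_6 = 2
12 = 12·1 + 0, so a_7 = 12

[-6; 3, 31, 1, 3, 11, 2, 12]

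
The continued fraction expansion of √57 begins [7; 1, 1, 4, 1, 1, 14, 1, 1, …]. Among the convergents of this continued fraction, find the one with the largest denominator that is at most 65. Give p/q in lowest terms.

a_0 = 7: 7/1  (≤ bound)
a_1 = 1: 8/1  (≤ bound)
a_2 = 1: 15/2  (≤ bound)
a_3 = 4: 68/9  (≤ bound)
a_4 = 1: 83/11  (≤ bound)
a_5 = 1: 151/20  (≤ bound)
a_6 = 14: 2197/291  (> 65, stop)

151/20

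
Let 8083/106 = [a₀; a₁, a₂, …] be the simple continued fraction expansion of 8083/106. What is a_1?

3

Repeatedly divide and take the remainder:
⌊8083/106⌋ = 76, remainder 27
⌊106/27⌋ = 3, remainder 25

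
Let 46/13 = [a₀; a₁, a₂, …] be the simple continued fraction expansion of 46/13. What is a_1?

Repeatedly divide and take the remainder:
46 ÷ 13 → quotient 3, remainder 7
13 ÷ 7 → quotient 1, remainder 6

1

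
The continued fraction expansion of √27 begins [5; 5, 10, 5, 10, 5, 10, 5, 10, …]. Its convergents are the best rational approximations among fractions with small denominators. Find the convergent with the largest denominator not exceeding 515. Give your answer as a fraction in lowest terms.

List convergents until the denominator exceeds the bound:
a_0 = 5: 5/1  (≤ bound)
a_1 = 5: 26/5  (≤ bound)
a_2 = 10: 265/51  (≤ bound)
a_3 = 5: 1351/260  (≤ bound)
a_4 = 10: 13775/2651  (> 515, stop)

1351/260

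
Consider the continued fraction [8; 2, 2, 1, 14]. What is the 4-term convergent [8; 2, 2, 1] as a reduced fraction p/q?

59/7

Work from the innermost term outward:
Start with 1.
2 + 1/(1/1) = 2 + 1/1 = 3/1
2 + 1/(3/1) = 2 + 1/3 = 7/3
8 + 1/(7/3) = 8 + 3/7 = 59/7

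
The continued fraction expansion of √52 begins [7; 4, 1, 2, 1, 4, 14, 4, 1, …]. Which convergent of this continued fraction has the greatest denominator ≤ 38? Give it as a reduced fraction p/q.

a_0 = 7: 7/1  (≤ bound)
a_1 = 4: 29/4  (≤ bound)
a_2 = 1: 36/5  (≤ bound)
a_3 = 2: 101/14  (≤ bound)
a_4 = 1: 137/19  (≤ bound)
a_5 = 4: 649/90  (> 38, stop)

137/19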